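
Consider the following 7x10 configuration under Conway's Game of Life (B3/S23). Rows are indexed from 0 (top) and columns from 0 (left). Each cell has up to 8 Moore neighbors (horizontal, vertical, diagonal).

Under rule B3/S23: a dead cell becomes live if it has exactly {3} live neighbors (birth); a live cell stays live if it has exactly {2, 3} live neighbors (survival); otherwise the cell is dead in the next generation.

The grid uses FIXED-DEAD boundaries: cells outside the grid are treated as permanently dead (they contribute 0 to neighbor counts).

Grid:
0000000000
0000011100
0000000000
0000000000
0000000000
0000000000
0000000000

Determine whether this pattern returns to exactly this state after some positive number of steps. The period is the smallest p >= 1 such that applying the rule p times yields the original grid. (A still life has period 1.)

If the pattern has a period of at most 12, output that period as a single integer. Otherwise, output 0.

Answer: 2

Derivation:
Simulating and comparing each generation to the original:
Gen 0 (original, given above): 3 live cells
Gen 1: 3 live cells, differs from original
Gen 2: 3 live cells, MATCHES original -> period = 2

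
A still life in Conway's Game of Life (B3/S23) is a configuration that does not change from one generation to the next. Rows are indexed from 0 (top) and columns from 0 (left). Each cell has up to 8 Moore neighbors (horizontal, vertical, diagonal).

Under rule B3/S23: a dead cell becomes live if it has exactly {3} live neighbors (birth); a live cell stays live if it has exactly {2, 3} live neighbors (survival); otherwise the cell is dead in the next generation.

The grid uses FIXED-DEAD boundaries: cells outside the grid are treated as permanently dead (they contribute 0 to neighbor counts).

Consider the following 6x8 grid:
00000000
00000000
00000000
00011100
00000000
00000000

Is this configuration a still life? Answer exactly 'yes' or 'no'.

Compute generation 1 and compare to generation 0 (given above):
Generation 1:
00000000
00000000
00001000
00001000
00001000
00000000
Cell (2,4) differs: gen0=0 vs gen1=1 -> NOT a still life.

Answer: no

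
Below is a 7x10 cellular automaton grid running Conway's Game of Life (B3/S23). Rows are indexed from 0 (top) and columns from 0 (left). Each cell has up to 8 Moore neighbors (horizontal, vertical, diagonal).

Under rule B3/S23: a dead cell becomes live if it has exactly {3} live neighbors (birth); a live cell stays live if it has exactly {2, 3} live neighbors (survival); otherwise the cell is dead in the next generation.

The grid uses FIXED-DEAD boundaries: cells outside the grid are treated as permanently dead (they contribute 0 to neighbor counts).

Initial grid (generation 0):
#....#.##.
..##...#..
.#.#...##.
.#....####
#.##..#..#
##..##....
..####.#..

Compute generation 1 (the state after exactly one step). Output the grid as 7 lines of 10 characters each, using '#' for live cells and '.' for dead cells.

Answer: ......###.
.####.....
.#.#.....#
##.#..#..#
#.###.#..#
#.........
.###.##...

Derivation:
Simulating step by step:
Generation 0 (given above): 30 live cells
Generation 1: 27 live cells
(generation 1 grid is the final answer)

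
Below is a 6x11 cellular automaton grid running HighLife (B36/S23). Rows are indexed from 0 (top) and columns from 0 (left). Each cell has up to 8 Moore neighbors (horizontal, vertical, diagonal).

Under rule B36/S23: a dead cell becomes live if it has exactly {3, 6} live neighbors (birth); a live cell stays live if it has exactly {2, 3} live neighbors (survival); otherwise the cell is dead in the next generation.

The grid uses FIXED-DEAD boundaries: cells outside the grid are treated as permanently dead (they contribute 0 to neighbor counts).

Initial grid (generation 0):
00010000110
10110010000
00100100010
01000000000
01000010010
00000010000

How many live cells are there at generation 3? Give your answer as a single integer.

Answer: 8

Derivation:
Simulating step by step:
Generation 0 (given above): 15 live cells
Generation 1: 12 live cells
00110000000
01111000110
00110000000
01100000000
00000000000
00000000000
Generation 2: 8 live cells
01001000000
01001000000
00001000000
01110000000
00000000000
00000000000
Generation 3: 8 live cells
00000000000
00011100000
01001000000
00110000000
00100000000
00000000000
Population at generation 3: 8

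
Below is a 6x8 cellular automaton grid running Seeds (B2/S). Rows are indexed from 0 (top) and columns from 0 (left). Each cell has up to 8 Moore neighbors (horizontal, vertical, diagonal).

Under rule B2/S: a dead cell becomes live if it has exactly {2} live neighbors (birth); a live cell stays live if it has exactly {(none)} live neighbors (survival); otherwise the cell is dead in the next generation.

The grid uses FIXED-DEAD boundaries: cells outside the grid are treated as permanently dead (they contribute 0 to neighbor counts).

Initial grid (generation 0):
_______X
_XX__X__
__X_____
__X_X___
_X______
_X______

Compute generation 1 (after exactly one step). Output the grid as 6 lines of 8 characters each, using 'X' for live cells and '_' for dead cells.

Answer: _XX___X_
___X__X_
____XX__
________
X__X____
X_X_____

Derivation:
Simulating step by step:
Generation 0 (given above): 9 live cells
Generation 1: 11 live cells
(generation 1 grid is the final answer)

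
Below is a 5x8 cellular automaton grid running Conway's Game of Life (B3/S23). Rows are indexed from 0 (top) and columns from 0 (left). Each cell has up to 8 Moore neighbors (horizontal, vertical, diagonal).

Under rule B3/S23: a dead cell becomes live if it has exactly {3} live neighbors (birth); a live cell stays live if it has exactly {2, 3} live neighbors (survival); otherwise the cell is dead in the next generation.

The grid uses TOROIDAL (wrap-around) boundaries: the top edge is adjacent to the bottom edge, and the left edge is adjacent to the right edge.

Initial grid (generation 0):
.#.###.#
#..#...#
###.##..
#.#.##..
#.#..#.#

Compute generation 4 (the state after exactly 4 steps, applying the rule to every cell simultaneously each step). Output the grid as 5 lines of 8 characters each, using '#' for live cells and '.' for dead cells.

Answer: ....##..
#.##...#
.#.##.##
.##....#
#...#...

Derivation:
Simulating step by step:
Generation 0 (given above): 21 live cells
Generation 1: 10 live cells
.#.#.#..
.......#
..#..##.
..#.....
..#....#
Generation 2: 14 live cells
#.#...#.
..#.##..
......#.
.###..#.
.###....
Generation 3: 14 live cells
....##..
.#.#.###
.#..#.#.
.#.#....
#......#
Generation 4: 16 live cells
(generation 4 grid is the final answer)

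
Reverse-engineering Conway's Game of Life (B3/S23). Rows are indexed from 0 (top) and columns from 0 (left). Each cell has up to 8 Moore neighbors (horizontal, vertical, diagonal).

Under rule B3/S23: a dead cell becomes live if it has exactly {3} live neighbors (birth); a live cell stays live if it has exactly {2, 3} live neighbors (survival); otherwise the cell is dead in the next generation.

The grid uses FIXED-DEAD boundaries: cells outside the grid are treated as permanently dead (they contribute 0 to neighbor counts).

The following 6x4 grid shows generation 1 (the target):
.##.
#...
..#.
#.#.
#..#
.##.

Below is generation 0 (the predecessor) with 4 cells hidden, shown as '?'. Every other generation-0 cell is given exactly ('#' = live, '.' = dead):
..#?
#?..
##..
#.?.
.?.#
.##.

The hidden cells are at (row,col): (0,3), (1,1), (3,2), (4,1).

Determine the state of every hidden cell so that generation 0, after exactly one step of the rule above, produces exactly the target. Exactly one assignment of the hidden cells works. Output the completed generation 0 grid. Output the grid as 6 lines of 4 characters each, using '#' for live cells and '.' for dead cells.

Hidden generation-0 cells (in order): (0,3), (1,1), (3,2), (4,1).
A hidden cell only influences target cells in its own 3x3 neighborhood. Try each of the 2^4 = 16 assignments, step the completed generation 0 forward once under B3/S23, and compare with the target:
  (0,3)=. (1,1)=. (3,2)=. (4,1)=. -> step gives (0,1)='.' but target has '#' -> reject
  (0,3)=. (1,1)=. (3,2)=. (4,1)=# -> step gives (0,1)='.' but target has '#' -> reject
  (0,3)=. (1,1)=. (3,2)=# (4,1)=. -> step gives (0,1)='.' but target has '#' -> reject
  (0,3)=. (1,1)=. (3,2)=# (4,1)=# -> step gives (0,1)='.' but target has '#' -> reject
  (0,3)=. (1,1)=# (3,2)=. (4,1)=. -> step gives (0,2)='.' but target has '#' -> reject
  (0,3)=. (1,1)=# (3,2)=. (4,1)=# -> step gives (0,2)='.' but target has '#' -> reject
  (0,3)=. (1,1)=# (3,2)=# (4,1)=. -> step gives (0,2)='.' but target has '#' -> reject
  (0,3)=. (1,1)=# (3,2)=# (4,1)=# -> step gives (0,2)='.' but target has '#' -> reject
  (0,3)=# (1,1)=. (3,2)=. (4,1)=. -> step gives (0,1)='.' but target has '#' -> reject
  (0,3)=# (1,1)=. (3,2)=. (4,1)=# -> step gives (0,1)='.' but target has '#' -> reject
  (0,3)=# (1,1)=. (3,2)=# (4,1)=. -> step gives (0,1)='.' but target has '#' -> reject
  (0,3)=# (1,1)=. (3,2)=# (4,1)=# -> step gives (0,1)='.' but target has '#' -> reject
  (0,3)=# (1,1)=# (3,2)=. (4,1)=. -> step gives (2,2)='.' but target has '#' -> reject
  (0,3)=# (1,1)=# (3,2)=. (4,1)=# -> step gives (2,2)='.' but target has '#' -> reject
  (0,3)=# (1,1)=# (3,2)=# (4,1)=. -> step gives (4,0)='.' but target has '#' -> reject
  (0,3)=# (1,1)=# (3,2)=# (4,1)=# -> step reproduces the target at every cell -> ACCEPT
Unique solution: (0,3)=live, (1,1)=live, (3,2)=live, (4,1)=live.
Check: live-neighbor counts of every cell in the completed generation 0:
2321
3442
4531
3532
3452
2232
Applying B3/S23 to generation 0 with these counts gives:
.##.
#...
..#.
#.#.
#..#
.##.
which matches the target exactly.

Answer: ..##
##..
##..
#.#.
.#.#
.##.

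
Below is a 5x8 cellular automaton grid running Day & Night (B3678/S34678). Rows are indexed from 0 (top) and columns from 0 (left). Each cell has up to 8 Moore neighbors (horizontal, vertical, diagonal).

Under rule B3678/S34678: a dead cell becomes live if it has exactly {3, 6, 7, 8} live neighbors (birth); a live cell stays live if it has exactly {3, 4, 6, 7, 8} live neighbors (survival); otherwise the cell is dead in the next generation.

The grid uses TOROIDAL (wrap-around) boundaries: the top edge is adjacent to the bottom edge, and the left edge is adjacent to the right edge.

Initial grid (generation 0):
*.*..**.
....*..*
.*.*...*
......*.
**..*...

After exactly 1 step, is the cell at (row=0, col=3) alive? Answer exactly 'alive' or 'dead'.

Answer: alive

Derivation:
Simulating step by step:
Generation 0 (given above): 13 live cells
Generation 1: 16 live cells
*..***..
.***.*.*
*.....*.
.**....*
.*....*.

Cell (0,3) at generation 1: 1 -> alive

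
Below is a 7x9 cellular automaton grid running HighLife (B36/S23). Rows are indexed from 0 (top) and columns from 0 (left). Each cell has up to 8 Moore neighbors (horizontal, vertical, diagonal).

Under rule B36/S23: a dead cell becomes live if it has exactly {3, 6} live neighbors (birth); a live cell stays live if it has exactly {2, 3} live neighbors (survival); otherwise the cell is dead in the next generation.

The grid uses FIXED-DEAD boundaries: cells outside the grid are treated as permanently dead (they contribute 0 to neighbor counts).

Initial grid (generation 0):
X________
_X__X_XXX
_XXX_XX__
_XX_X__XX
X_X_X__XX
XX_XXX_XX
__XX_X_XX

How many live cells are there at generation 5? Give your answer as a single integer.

Answer: 20

Derivation:
Simulating step by step:
Generation 0 (given above): 33 live cells
Generation 1: 24 live cells
_______X_
XX_XX_XX_
X______X_
X__XX___X
XX_X_____
X____X___
_XXX_X_XX
Generation 2: 28 live cells
______XX_
XX____XXX
X_X__XXXX
X_XXX____
XXXX_____
X__X__X__
_XX_X_X__
Generation 3: 25 live cells
______X_X
XX_______
XXX_XX__X
X___XXXX_
X________
XXX_XX___
_XXX_X___
Generation 4: 21 live cells
_________
X_X__X_X_
__XXX__X_
X__XX_XX_
X__X_____
X___XX___
X__X_X___
Generation 5: 20 live cells
_________
_XX_X_X__
__X____XX
_X___XXX_
XX_X__X__
XX_X_X___
_____X___
Population at generation 5: 20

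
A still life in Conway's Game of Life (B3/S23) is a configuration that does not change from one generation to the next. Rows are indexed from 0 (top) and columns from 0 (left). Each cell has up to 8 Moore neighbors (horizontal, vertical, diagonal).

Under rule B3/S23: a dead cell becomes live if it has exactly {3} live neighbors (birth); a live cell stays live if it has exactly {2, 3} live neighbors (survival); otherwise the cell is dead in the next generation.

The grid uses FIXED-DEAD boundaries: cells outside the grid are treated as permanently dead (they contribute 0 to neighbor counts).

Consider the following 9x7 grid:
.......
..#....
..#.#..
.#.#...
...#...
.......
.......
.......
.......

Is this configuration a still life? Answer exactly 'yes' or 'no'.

Compute generation 1 and compare to generation 0 (given above):
Generation 1:
.......
...#...
.##....
...##..
..#....
.......
.......
.......
.......
Cell (1,2) differs: gen0=1 vs gen1=0 -> NOT a still life.

Answer: no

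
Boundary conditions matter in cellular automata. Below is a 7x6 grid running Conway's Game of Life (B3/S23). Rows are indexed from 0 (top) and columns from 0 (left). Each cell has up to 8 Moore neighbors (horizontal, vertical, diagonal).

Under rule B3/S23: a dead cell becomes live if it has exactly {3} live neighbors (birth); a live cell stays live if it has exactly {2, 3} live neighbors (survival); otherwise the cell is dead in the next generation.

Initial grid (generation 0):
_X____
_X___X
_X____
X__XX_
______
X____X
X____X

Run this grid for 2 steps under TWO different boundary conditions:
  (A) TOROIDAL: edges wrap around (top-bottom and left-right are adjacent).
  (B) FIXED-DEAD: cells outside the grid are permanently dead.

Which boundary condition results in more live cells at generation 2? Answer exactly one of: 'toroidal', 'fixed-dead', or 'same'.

Under TOROIDAL boundary, generation 2:
_X____
___XXX
XXXX__
XX_XX_
X_____
_X__X_
_X__XX
Population = 18

Under FIXED-DEAD boundary, generation 2:
_X____
X_XX__
X_XX__
_X_X__
______
______
______
Population = 9

Comparison: toroidal=18, fixed-dead=9 -> toroidal

Answer: toroidal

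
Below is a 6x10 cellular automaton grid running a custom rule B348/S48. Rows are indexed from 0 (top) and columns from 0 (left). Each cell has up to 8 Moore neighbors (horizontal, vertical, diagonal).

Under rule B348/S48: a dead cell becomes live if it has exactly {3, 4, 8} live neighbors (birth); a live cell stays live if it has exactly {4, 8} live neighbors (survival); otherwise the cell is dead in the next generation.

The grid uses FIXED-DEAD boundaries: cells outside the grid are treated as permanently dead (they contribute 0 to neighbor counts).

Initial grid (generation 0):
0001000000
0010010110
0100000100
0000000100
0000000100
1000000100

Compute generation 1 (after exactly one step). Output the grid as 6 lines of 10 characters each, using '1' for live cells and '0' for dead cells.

Simulating step by step:
Generation 0 (given above): 11 live cells
Generation 1: 7 live cells
(generation 1 grid is the final answer)

Answer: 0000000000
0000001000
0000001010
0000001010
0000001010
0000000000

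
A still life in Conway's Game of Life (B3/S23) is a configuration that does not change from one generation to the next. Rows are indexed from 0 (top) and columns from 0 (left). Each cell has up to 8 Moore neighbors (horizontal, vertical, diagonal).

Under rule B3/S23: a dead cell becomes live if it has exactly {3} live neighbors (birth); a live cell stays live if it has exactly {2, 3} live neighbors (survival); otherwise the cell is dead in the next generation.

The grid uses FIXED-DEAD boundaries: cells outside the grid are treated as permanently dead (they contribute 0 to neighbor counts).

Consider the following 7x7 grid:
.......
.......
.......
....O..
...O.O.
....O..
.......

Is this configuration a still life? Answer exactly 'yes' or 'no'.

Compute generation 1 and compare to generation 0 (given above):
Generation 1:
.......
.......
.......
....O..
...O.O.
....O..
.......
The grids are IDENTICAL -> still life.

Answer: yes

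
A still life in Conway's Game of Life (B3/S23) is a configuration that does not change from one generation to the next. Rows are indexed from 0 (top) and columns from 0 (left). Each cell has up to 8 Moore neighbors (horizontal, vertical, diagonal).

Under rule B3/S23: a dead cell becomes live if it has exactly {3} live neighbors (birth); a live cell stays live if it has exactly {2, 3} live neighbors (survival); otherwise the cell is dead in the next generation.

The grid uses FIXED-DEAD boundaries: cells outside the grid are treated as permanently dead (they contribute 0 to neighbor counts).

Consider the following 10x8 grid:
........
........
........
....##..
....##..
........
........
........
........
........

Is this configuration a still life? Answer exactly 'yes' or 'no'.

Answer: yes

Derivation:
Compute generation 1 and compare to generation 0 (given above):
Generation 1:
........
........
........
....##..
....##..
........
........
........
........
........
The grids are IDENTICAL -> still life.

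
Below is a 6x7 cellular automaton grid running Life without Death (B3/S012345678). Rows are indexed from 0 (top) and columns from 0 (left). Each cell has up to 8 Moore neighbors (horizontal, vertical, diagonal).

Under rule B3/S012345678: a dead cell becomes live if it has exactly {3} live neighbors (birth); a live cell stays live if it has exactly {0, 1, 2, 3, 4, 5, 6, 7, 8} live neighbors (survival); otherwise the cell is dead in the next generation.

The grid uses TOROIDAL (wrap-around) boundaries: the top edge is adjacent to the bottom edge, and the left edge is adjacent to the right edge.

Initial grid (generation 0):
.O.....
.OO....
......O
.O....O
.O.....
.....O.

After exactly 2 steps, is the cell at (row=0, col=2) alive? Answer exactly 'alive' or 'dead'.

Simulating step by step:
Generation 0 (given above): 8 live cells
Generation 1: 13 live cells
.OO....
OOO....
.OO...O
.O....O
OO.....
.....O.
Generation 2: 18 live cells
OOO....
OOOO...
.OO...O
.O....O
OO....O
O.O..O.

Cell (0,2) at generation 2: 1 -> alive

Answer: alive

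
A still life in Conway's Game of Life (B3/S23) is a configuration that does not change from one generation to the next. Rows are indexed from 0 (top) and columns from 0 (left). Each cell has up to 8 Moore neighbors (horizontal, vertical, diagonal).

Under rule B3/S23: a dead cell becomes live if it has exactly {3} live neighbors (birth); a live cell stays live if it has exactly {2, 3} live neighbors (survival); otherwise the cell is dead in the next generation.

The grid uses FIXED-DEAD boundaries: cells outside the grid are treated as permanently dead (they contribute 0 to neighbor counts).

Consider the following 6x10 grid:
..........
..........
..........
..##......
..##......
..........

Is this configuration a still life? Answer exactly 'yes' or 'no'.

Compute generation 1 and compare to generation 0 (given above):
Generation 1:
..........
..........
..........
..##......
..##......
..........
The grids are IDENTICAL -> still life.

Answer: yes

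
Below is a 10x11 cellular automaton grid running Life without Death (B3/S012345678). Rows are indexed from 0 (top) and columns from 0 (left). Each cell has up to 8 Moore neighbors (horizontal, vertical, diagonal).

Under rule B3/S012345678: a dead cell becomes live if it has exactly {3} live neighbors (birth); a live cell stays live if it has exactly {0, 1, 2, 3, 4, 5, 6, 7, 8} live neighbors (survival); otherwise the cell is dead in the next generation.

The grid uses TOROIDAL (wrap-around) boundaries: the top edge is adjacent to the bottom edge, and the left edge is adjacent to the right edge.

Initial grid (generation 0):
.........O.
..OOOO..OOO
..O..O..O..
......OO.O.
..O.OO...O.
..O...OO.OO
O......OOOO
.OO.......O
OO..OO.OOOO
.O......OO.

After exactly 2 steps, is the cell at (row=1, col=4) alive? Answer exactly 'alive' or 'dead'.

Answer: alive

Derivation:
Simulating step by step:
Generation 0 (given above): 42 live cells
Generation 1: 57 live cells
..OOO....O.
..OOOO..OOO
..O..O..O.O
...OO.OO.O.
..OOOO...O.
OOOO.OOO.OO
O.O...OOOOO
.OO...O...O
OO..OO.OOOO
.O.....OOO.
Generation 2: 66 live cells
.OOOOO.O.O.
.OOOOO..OOO
..O..O..O.O
...OO.OO.OO
O.OOOO...O.
OOOO.OOO.OO
O.O...OOOOO
.OOO..O...O
OO..OO.OOOO
.O...OOOOO.

Cell (1,4) at generation 2: 1 -> alive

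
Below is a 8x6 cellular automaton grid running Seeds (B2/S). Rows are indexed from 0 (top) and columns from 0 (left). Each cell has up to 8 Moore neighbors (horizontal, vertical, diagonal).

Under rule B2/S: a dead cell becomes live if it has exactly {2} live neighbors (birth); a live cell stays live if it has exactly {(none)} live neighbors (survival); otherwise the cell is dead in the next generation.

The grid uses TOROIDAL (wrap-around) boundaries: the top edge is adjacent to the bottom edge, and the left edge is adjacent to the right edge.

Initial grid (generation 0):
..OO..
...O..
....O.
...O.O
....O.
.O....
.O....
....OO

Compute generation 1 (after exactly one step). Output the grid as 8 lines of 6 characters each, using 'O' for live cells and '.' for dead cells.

Simulating step by step:
Generation 0 (given above): 11 live cells
Generation 1: 14 live cells
(generation 1 grid is the final answer)

Answer: .....O
......
..O..O
......
O.OO.O
O.O...
..O.OO
OO....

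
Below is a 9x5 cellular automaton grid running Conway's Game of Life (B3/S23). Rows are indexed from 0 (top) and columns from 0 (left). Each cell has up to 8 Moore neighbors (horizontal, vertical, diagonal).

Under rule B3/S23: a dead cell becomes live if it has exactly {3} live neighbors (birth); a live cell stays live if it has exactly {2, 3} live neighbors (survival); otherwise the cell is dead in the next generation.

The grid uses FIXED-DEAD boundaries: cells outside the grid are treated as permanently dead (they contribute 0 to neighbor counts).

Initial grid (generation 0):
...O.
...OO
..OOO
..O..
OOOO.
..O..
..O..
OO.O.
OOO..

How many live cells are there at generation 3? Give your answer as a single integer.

Answer: 7

Derivation:
Simulating step by step:
Generation 0 (given above): 19 live cells
Generation 1: 12 live cells
...OO
.....
..O.O
....O
...O.
.....
..OO.
O..O.
O.O..
Generation 2: 9 live cells
.....
....O
...O.
....O
.....
..OO.
..OO.
...O.
.O...
Generation 3: 7 live cells
.....
.....
...OO
.....
...O.
..OO.
....O
...O.
.....
Population at generation 3: 7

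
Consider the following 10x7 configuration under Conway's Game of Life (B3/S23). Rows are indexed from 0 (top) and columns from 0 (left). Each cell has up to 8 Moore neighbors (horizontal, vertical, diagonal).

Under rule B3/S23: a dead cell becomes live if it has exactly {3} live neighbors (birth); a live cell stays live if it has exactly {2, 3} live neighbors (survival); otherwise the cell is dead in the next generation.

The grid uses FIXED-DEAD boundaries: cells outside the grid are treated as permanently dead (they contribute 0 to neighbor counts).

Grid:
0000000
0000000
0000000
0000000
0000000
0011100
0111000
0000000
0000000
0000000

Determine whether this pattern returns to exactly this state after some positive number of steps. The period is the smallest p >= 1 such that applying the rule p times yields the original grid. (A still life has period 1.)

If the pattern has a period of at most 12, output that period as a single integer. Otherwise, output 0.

Simulating and comparing each generation to the original:
Gen 0 (original, given above): 6 live cells
Gen 1: 6 live cells, differs from original
Gen 2: 6 live cells, MATCHES original -> period = 2

Answer: 2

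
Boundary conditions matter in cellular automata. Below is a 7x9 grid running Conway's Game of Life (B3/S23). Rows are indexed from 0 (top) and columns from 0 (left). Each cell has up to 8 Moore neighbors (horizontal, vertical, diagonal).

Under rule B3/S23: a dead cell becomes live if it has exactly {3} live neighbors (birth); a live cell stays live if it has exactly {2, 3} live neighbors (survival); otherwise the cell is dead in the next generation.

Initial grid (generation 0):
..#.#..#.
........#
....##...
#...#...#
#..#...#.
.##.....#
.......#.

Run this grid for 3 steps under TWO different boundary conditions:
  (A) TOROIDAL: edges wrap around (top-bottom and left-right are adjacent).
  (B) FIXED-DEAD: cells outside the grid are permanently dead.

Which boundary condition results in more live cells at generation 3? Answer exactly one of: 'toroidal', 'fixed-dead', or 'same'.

Under TOROIDAL boundary, generation 3:
#...#....
.#...#...
..#.#....
##...#...
.#......#
.....##..
.....##.#
Population = 16

Under FIXED-DEAD boundary, generation 3:
....#....
....##...
....#.#..
.....#...
.#.#.#..#
..#...#.#
..#......
Population = 14

Comparison: toroidal=16, fixed-dead=14 -> toroidal

Answer: toroidal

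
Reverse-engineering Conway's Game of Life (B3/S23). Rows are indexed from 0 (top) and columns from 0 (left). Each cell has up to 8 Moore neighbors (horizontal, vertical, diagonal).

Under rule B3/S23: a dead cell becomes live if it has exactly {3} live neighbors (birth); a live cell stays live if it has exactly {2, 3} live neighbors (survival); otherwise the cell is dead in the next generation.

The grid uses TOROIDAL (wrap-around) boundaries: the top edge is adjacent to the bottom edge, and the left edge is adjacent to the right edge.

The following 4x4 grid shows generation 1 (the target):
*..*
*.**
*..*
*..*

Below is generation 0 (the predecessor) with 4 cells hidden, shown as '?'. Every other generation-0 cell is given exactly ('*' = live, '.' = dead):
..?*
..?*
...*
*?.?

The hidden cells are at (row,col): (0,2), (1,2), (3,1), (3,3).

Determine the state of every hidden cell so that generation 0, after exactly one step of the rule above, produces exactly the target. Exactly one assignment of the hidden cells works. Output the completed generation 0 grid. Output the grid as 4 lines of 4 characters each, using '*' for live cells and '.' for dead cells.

Hidden generation-0 cells (in order): (0,2), (1,2), (3,1), (3,3).
A hidden cell only influences target cells in its own 3x3 neighborhood. Try each of the 2^4 = 16 assignments, step the completed generation 0 forward once under B3/S23, and compare with the target:
  (0,2)=. (1,2)=. (3,1)=. (3,3)=. -> step reproduces the target at every cell -> ACCEPT
  (0,2)=. (1,2)=. (3,1)=. (3,3)=* -> step gives (0,0)='.' but target has '*' -> reject
  (0,2)=. (1,2)=. (3,1)=* (3,3)=. -> step gives (0,0)='.' but target has '*' -> reject
  (0,2)=. (1,2)=. (3,1)=* (3,3)=* -> step gives (0,0)='.' but target has '*' -> reject
  (0,2)=. (1,2)=* (3,1)=. (3,3)=. -> step gives (0,2)='*' but target has '.' -> reject
  (0,2)=. (1,2)=* (3,1)=. (3,3)=* -> step gives (0,0)='.' but target has '*' -> reject
  (0,2)=. (1,2)=* (3,1)=* (3,3)=. -> step gives (0,0)='.' but target has '*' -> reject
  (0,2)=. (1,2)=* (3,1)=* (3,3)=* -> step gives (0,0)='.' but target has '*' -> reject
  (0,2)=* (1,2)=. (3,1)=. (3,3)=. -> step gives (0,2)='*' but target has '.' -> reject
  (0,2)=* (1,2)=. (3,1)=. (3,3)=* -> step gives (0,0)='.' but target has '*' -> reject
  (0,2)=* (1,2)=. (3,1)=* (3,3)=. -> step gives (0,0)='.' but target has '*' -> reject
  (0,2)=* (1,2)=. (3,1)=* (3,3)=* -> step gives (0,0)='.' but target has '*' -> reject
  (0,2)=* (1,2)=* (3,1)=. (3,3)=. -> step gives (0,1)='*' but target has '.' -> reject
  (0,2)=* (1,2)=* (3,1)=. (3,3)=* -> step gives (0,0)='.' but target has '*' -> reject
  (0,2)=* (1,2)=* (3,1)=* (3,3)=. -> step gives (0,0)='.' but target has '*' -> reject
  (0,2)=* (1,2)=* (3,1)=* (3,3)=* -> step gives (0,0)='.' but target has '*' -> reject
Unique solution: (0,2)=dead, (1,2)=dead, (3,1)=dead, (3,3)=dead.
Check: live-neighbor counts of every cell in the completed generation 0:
3122
3032
3122
2123
Applying B3/S23 to generation 0 with these counts gives:
*..*
*.**
*..*
*..*
which matches the target exactly.

Answer: ...*
...*
...*
*...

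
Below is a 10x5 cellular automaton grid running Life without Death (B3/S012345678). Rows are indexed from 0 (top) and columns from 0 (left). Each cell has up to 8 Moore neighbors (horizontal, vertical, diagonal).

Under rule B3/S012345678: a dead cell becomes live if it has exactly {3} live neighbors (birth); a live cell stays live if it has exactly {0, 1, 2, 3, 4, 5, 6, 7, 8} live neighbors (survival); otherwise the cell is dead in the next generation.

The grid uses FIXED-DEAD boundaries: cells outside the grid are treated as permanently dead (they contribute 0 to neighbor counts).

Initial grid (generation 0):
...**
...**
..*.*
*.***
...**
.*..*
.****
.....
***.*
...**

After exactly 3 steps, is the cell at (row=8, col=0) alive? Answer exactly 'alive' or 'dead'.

Answer: alive

Derivation:
Simulating step by step:
Generation 0 (given above): 24 live cells
Generation 1: 32 live cells
...**
..***
.**.*
*****
.*.**
.*..*
.****
*...*
***.*
.****
Generation 2: 38 live cells
..***
.****
***.*
*****
.*.**
**..*
*****
*...*
***.*
*****
Generation 3: 40 live cells
.****
*****
***.*
*****
.*.**
**..*
*****
*...*
***.*
*****

Cell (8,0) at generation 3: 1 -> alive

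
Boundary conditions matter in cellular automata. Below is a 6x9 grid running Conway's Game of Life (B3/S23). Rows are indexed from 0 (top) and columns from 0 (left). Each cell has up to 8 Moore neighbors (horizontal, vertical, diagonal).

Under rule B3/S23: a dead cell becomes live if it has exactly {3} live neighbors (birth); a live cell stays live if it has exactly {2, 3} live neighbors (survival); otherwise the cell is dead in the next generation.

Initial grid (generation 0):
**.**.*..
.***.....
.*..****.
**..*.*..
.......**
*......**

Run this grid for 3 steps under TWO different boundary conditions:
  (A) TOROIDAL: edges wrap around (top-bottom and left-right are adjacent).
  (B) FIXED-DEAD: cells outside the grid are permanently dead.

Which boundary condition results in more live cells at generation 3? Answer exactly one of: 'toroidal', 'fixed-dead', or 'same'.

Answer: fixed-dead

Derivation:
Under TOROIDAL boundary, generation 3:
...*.....
....*....
.........
***......
*.*..*..*
.**..*.*.
Population = 13

Under FIXED-DEAD boundary, generation 3:
....***..
....*...*
........*
**...**.*
**......*
.......**
Population = 16

Comparison: toroidal=13, fixed-dead=16 -> fixed-dead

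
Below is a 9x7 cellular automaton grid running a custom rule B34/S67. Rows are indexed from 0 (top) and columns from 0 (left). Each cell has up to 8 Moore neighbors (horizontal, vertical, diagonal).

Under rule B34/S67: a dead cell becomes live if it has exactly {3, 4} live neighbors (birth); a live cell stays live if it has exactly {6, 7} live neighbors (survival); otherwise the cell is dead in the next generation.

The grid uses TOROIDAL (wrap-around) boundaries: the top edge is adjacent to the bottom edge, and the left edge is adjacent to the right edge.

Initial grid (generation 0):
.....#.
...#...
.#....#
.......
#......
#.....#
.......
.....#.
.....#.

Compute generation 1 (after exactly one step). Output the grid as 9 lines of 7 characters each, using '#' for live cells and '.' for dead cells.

Simulating step by step:
Generation 0 (given above): 9 live cells
Generation 1: 6 live cells
(generation 1 grid is the final answer)

Answer: ....#..
.......
.......
#......
......#
.......
......#
.......
....#.#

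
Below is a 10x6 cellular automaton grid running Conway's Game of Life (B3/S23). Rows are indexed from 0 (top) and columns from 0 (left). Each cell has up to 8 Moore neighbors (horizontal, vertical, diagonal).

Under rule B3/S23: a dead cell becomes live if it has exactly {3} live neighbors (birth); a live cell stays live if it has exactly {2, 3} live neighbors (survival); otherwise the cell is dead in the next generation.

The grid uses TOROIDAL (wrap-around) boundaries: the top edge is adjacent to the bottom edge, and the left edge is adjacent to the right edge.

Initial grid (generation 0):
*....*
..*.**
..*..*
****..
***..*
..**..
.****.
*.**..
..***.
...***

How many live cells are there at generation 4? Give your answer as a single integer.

Simulating step by step:
Generation 0 (given above): 30 live cells
Generation 1: 15 live cells
*.....
.*.**.
.....*
...**.
....**
.....*
....*.
.....*
.*....
*.*...
Generation 2: 18 live cells
*.**.*
*...**
..*..*
...*..
...*.*
.....*
....**
......
**....
*.....
Generation 3: 16 live cells
...*..
..*...
*..*.*
..**..
......
*....*
....**
*....*
**....
..*...
Generation 4: 22 live cells
..**..
..***.
.*.**.
..***.
......
*...**
....*.
.*..*.
**...*
.**...
Population at generation 4: 22

Answer: 22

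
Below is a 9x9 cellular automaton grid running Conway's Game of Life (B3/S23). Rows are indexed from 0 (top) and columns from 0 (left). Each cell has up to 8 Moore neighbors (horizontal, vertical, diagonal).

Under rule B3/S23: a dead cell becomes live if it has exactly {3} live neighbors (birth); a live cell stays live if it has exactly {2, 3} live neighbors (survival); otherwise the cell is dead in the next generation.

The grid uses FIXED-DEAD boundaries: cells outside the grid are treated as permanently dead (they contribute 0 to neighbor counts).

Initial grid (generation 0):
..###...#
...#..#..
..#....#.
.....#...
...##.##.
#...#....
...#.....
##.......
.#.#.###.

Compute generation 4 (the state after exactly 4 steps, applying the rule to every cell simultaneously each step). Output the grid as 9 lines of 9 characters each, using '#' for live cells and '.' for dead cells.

Simulating step by step:
Generation 0 (given above): 23 live cells
Generation 1: 25 live cells
..###....
....#..#.
......#..
...###.#.
...##.#..
....##...
##.......
##..#.#..
###...#..
Generation 2: 20 live cells
...##....
....##...
...#..##.
...#...#.
......#..
...###...
##..#....
.....#...
#.#..#...
Generation 3: 20 live cells
...###...
.....##..
...#.###.
.......#.
...#.##..
...###...
...#.....
#...##...
.........
Generation 4: 18 live cells
(generation 4 grid is the final answer)

Answer: ....###..
...#...#.
....##.#.
.......#.
...#.##..
..##.##..
...#.....
....#....
.........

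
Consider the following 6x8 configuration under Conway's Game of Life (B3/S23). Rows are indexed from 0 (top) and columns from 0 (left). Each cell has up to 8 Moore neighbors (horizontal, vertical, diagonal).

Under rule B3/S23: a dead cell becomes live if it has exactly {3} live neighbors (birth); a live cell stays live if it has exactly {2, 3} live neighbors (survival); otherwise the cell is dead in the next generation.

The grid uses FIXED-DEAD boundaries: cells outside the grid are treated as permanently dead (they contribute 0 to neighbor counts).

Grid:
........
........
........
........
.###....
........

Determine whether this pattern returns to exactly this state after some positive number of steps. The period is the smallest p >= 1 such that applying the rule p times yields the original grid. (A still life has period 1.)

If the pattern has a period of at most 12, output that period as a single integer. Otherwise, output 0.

Simulating and comparing each generation to the original:
Gen 0 (original, given above): 3 live cells
Gen 1: 3 live cells, differs from original
Gen 2: 3 live cells, MATCHES original -> period = 2

Answer: 2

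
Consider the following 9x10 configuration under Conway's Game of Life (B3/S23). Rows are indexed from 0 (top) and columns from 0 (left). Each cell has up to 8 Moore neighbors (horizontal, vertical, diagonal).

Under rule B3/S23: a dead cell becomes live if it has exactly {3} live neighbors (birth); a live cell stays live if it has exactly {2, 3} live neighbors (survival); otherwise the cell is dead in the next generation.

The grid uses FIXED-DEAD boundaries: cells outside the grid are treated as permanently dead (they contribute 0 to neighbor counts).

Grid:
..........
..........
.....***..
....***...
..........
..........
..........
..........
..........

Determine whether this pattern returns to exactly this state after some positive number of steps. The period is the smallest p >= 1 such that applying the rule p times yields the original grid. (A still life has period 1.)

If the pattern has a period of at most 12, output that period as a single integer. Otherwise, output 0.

Simulating and comparing each generation to the original:
Gen 0 (original, given above): 6 live cells
Gen 1: 6 live cells, differs from original
Gen 2: 6 live cells, MATCHES original -> period = 2

Answer: 2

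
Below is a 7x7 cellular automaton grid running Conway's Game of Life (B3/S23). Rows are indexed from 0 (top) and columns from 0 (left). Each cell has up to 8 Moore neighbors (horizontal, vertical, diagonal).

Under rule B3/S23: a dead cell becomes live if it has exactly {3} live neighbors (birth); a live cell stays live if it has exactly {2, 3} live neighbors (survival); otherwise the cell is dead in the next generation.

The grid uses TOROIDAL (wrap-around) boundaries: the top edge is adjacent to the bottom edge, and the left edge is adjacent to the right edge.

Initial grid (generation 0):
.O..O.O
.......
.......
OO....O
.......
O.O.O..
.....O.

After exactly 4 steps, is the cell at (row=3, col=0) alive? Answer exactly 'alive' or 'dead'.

Simulating step by step:
Generation 0 (given above): 10 live cells
Generation 1: 10 live cells
.....O.
.......
O......
O......
......O
.......
OO.OOOO
Generation 2: 9 live cells
O....O.
.......
.......
O.....O
.......
....O..
O...OOO
Generation 3: 7 live cells
O...OO.
.......
.......
.......
.......
....O.O
O...O..
Generation 4: 7 live cells
....OOO
.......
.......
.......
.......
.....O.
O..OO..

Cell (3,0) at generation 4: 0 -> dead

Answer: dead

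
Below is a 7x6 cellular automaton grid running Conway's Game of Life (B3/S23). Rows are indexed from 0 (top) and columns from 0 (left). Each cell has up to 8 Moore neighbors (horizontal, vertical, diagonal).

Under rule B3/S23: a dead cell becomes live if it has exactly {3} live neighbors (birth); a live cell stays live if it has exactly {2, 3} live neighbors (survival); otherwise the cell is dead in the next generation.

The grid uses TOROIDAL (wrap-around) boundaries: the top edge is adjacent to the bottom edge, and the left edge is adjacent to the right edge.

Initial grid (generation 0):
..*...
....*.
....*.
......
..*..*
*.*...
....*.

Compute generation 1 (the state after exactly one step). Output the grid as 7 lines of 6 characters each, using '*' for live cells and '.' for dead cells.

Simulating step by step:
Generation 0 (given above): 8 live cells
Generation 1: 8 live cells
(generation 1 grid is the final answer)

Answer: ...*..
...*..
......
......
.*....
.*.*.*
.*.*..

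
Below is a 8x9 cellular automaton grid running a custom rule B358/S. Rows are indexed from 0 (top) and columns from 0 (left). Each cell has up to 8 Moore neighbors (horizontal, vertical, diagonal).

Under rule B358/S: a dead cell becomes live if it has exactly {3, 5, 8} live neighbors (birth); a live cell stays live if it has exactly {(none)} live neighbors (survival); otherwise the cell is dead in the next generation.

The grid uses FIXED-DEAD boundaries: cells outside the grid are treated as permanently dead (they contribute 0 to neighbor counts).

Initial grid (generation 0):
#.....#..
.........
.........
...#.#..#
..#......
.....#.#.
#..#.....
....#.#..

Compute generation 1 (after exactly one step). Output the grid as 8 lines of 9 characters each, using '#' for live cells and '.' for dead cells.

Simulating step by step:
Generation 0 (given above): 12 live cells
Generation 1: 5 live cells
(generation 1 grid is the final answer)

Answer: .........
.........
.........
.........
....#.#..
.........
....###..
.........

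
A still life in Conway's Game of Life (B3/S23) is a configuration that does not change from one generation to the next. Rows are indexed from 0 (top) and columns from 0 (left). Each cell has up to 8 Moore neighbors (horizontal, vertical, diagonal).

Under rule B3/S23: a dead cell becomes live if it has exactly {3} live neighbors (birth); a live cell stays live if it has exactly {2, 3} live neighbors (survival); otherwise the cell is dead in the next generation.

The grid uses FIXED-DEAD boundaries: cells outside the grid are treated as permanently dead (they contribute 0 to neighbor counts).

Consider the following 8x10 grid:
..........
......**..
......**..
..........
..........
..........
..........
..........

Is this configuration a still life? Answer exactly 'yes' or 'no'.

Answer: yes

Derivation:
Compute generation 1 and compare to generation 0 (given above):
Generation 1:
..........
......**..
......**..
..........
..........
..........
..........
..........
The grids are IDENTICAL -> still life.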